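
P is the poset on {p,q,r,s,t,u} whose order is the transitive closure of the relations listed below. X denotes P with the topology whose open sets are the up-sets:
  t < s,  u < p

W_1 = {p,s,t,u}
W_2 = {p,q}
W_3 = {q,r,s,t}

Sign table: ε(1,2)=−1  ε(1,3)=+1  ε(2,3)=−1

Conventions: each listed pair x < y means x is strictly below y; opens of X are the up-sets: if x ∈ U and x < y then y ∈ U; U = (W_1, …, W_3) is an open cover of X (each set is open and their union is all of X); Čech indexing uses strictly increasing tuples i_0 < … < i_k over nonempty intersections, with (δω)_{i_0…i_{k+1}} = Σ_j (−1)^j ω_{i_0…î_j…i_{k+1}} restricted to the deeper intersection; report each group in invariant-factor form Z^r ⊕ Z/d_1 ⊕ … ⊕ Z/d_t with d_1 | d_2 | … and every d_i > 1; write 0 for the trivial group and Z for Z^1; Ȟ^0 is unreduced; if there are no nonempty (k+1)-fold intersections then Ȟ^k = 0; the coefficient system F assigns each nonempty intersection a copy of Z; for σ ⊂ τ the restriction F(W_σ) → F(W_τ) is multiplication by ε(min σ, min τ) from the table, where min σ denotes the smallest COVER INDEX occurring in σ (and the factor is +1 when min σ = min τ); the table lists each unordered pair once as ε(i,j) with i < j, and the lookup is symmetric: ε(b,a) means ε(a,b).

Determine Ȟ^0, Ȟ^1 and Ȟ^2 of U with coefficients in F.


Ȟ^0 = Z, Ȟ^1 = Z, Ȟ^2 = 0

nerve of the cover:
  W12={p} W13={s,t} W23={q}
C dims 3,3; δ0: rk 2, SNF 1^2
Ȟ^0 = (3 − 2) − 0 = 1, so Ȟ^0 ≅ Z
Ȟ^1 = (3 − 0) − 2 = 1, so Ȟ^1 ≅ Z
Ȟ^2 = (0 − 0) − 0 = 0, so Ȟ^2 ≅ 0


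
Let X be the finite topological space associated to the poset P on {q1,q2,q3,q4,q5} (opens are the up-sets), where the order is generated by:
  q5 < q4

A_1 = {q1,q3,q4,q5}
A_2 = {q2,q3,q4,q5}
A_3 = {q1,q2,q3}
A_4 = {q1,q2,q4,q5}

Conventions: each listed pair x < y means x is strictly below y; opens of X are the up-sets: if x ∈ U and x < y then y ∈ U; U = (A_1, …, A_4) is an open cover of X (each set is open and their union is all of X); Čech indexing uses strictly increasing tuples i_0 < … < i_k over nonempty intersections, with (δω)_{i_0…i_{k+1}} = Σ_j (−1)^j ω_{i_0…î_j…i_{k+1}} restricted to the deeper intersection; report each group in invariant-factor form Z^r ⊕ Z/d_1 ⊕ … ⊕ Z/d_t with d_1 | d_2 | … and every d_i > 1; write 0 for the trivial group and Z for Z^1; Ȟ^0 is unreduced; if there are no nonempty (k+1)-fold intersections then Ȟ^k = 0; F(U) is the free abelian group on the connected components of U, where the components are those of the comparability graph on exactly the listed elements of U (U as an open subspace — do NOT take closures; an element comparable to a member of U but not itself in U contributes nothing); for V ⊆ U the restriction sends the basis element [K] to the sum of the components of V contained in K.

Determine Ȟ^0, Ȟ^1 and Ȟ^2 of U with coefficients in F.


Ȟ^0 ≅ Z^4, Ȟ^1 ≅ 0, Ȟ^2 ≅ 0

nerve simplices:
  A12={q3,q4,q5} A13={q1,q3} A14={q1,q4,q5} A23={q2,q3} A24={q2,q4,q5} A34={q1,q2}
  A123={q3} A124={q4,q5} A134={q1} A234={q2}
components per intersection:
  A1: {q1} {q3} {q4,q5}
  A2: {q2} {q3} {q4,q5}
  A3: {q1} {q2} {q3}
  A4: {q1} {q2} {q4,q5}
  A12: {q3} {q4,q5}
  A13: {q1} {q3}
  A14: {q1} {q4,q5}
  A23: {q2} {q3}
  A24: {q2} {q4,q5}
  A34: {q1} {q2}
  A123: {q3}
  A124: {q4,q5}
  A134: {q1}
  A234: {q2}
C dims 12,12,4; δ0: rk 8, SNF 1^8; δ1: rk 4, SNF 1^4
degree 0: 12−8−0 = 4 → Ȟ^0 ≅ Z^4
degree 1: 12−4−8 = 0 → Ȟ^1 ≅ 0
degree 2: 4−0−4 = 0 → Ȟ^2 ≅ 0


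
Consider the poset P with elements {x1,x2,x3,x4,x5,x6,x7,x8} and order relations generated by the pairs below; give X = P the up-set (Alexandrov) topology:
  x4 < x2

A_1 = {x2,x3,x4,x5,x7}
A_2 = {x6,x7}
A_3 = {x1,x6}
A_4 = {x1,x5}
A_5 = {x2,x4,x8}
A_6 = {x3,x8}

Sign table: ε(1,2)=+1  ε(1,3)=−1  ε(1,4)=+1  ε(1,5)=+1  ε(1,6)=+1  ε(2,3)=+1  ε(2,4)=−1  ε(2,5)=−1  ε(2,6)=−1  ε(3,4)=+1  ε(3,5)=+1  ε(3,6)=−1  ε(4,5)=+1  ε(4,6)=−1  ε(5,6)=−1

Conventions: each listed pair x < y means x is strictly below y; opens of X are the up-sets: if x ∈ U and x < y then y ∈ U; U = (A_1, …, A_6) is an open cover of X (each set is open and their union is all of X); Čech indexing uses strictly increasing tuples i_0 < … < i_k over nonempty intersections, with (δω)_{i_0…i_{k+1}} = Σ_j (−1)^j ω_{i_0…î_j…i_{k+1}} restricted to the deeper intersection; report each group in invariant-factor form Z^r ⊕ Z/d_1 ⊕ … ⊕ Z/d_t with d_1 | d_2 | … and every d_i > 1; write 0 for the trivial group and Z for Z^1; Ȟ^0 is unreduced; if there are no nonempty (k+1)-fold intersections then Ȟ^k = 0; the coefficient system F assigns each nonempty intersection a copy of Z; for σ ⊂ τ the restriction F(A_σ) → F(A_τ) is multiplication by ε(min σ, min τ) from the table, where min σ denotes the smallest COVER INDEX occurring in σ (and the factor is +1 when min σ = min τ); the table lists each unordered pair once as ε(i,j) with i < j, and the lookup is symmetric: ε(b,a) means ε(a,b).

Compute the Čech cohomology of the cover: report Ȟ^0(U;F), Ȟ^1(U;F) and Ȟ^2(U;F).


Ȟ^0 = 0, Ȟ^1 = Z ⊕ Z/2, Ȟ^2 = 0

nonempty overlaps:
  A12={x7} A14={x5} A15={x2,x4} A16={x3} A23={x6} A34={x1} A56={x8}
C dims 6,7; δ0: rk 6, SNF 1^5·2
degree 0: 6−6−0 = 0 → Ȟ^0 ≅ 0
degree 1: 7−0−6 = 1 plus torsion [2] → Ȟ^1 ≅ Z ⊕ Z/2
degree 2: 0−0−0 = 0 → Ȟ^2 ≅ 0


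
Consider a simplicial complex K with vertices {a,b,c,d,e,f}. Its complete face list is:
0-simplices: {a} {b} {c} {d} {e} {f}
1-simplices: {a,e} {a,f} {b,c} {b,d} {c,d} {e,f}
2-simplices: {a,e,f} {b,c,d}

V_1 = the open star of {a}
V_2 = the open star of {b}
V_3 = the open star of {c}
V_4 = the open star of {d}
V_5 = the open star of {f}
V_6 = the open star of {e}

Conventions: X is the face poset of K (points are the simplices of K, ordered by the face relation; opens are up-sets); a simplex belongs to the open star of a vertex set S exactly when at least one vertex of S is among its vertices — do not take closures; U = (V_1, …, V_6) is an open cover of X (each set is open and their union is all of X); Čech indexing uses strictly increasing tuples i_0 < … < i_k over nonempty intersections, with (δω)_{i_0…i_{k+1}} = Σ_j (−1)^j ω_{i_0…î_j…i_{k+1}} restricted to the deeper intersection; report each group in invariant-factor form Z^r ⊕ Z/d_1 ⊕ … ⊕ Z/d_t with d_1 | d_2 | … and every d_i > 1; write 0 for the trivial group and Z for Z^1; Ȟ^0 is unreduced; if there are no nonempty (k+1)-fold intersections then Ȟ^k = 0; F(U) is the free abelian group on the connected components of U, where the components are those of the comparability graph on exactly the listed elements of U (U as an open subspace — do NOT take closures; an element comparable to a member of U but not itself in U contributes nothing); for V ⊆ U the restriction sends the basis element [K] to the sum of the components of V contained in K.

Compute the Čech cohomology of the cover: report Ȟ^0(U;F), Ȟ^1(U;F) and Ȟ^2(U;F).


intersection data:
  V1={{a},{a,e},{a,f},{a,e,f}} V2={{b},{b,c},{b,d},{b,c,d}} V3={{c},{b,c},{c,d},{b,c,d}} V4={{d},{b,d},{c,d},{b,c,d}} V5={{f},{a,f},{e,f},{a,e,f}} V6={{e},{a,e},{e,f},{a,e,f}}
  V15={{a,f},{a,e,f}} V16={{a,e},{a,e,f}} V23={{b,c},{b,c,d}} V24={{b,d},{b,c,d}} V34={{c,d},{b,c,d}} V56={{e,f},{a,e,f}}
  V156={{a,e,f}} V234={{b,c,d}}
components per intersection:
  V1: {{a},{a,e},{a,f},{a,e,f}}
  V2: {{b},{b,c},{b,d},{b,c,d}}
  V3: {{c},{b,c},{c,d},{b,c,d}}
  V4: {{d},{b,d},{c,d},{b,c,d}}
  V5: {{f},{a,f},{e,f},{a,e,f}}
  V6: {{e},{a,e},{e,f},{a,e,f}}
  V15: {{a,f},{a,e,f}}
  V16: {{a,e},{a,e,f}}
  V23: {{b,c},{b,c,d}}
  V24: {{b,d},{b,c,d}}
  V34: {{c,d},{b,c,d}}
  V56: {{e,f},{a,e,f}}
  V156: {{a,e,f}}
  V234: {{b,c,d}}
C dims 6,6,2; δ0: rk 4, SNF 1^4; δ1: rk 2, SNF 1^2
Ȟ^0 = (6 − 4) − 0 = 2, so Ȟ^0 ≅ Z^2
Ȟ^1 = (6 − 2) − 4 = 0, so Ȟ^1 ≅ 0
Ȟ^2 = (2 − 0) − 2 = 0, so Ȟ^2 ≅ 0

Ȟ^0(U;F) ≅ Z^2, Ȟ^1(U;F) ≅ 0, Ȟ^2(U;F) ≅ 0


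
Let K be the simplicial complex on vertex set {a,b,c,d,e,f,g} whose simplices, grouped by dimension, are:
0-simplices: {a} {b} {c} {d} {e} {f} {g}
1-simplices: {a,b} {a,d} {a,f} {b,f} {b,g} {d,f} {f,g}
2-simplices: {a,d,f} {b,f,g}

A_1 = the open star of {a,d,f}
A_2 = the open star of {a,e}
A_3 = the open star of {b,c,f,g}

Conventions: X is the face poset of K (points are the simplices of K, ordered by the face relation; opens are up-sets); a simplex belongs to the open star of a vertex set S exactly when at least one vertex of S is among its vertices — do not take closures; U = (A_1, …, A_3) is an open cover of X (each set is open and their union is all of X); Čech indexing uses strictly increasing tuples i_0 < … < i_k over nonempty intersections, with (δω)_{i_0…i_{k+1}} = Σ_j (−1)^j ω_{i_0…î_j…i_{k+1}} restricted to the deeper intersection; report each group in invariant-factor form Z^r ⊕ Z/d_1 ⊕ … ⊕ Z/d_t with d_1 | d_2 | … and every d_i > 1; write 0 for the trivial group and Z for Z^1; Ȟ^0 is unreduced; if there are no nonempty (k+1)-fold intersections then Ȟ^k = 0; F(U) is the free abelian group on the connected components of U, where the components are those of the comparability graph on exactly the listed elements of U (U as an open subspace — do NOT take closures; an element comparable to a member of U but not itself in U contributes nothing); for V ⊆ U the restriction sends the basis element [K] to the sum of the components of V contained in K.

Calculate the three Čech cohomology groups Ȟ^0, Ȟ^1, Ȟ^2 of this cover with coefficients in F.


Ȟ^0 = Z^3, Ȟ^1 = Z, Ȟ^2 = 0

nerve of the cover:
  A1={{a},{d},{f},{a,b},{a,d},{a,f},{b,f},{d,f},{f,g},{a,d,f},{b,f,g}} A2={{a},{e},{a,b},{a,d},{a,f},{a,d,f}} A3={{b},{c},{f},{g},{a,b},{a,f},{b,f},{b,g},{d,f},{f,g},{a,d,f},{b,f,g}}
  A12={{a},{a,b},{a,d},{a,f},{a,d,f}} A13={{f},{a,b},{a,f},{b,f},{d,f},{f,g},{a,d,f},{b,f,g}} A23={{a,b},{a,f},{a,d,f}}
  A123={{a,b},{a,f},{a,d,f}}
components per intersection:
  A1: {{a},{d},{f},{a,b},{a,d},{a,f},{b,f},{d,f},{f,g},{a,d,f},{b,f,g}}
  A2: {{a},{a,b},{a,d},{a,f},{a,d,f}} {{e}}
  A3: {{b},{f},{g},{a,b},{a,f},{b,f},{b,g},{d,f},{f,g},{a,d,f},{b,f,g}} {{c}}
  A12: {{a},{a,b},{a,d},{a,f},{a,d,f}}
  A13: {{f},{a,f},{b,f},{d,f},{f,g},{a,d,f},{b,f,g}} {{a,b}}
  A23: {{a,b}} {{a,f},{a,d,f}}
  A123: {{a,b}} {{a,f},{a,d,f}}
C dims 5,5,2; δ0: rk 2, SNF 1^2; δ1: rk 2, SNF 1^2
Ȟ^0 = (5 − 2) − 0 = 3, so Ȟ^0 ≅ Z^3
Ȟ^1 = (5 − 2) − 2 = 1, so Ȟ^1 ≅ Z
Ȟ^2 = (2 − 0) − 2 = 0, so Ȟ^2 ≅ 0


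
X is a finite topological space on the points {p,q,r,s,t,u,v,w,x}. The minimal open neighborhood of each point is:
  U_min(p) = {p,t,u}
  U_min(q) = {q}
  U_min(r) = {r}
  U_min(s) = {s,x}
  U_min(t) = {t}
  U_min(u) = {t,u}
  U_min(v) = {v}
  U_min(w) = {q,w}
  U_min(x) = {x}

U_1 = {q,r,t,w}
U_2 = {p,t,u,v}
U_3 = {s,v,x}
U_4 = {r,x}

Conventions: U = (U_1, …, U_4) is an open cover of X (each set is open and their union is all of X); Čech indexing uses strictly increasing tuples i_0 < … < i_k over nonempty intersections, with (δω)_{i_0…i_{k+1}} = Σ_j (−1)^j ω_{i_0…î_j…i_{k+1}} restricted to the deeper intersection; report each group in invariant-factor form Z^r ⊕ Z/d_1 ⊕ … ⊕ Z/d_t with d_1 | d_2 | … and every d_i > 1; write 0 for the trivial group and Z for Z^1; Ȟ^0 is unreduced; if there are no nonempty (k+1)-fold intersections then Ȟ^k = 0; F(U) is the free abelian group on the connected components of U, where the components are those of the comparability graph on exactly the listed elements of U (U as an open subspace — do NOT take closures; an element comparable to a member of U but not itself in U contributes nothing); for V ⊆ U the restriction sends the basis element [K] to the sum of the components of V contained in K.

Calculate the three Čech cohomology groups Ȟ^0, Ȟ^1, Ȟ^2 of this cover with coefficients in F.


Ȟ^0(U;F) ≅ Z^5; Ȟ^1(U;F) ≅ 0; Ȟ^2(U;F) ≅ 0

cover nerve:
  U12={t} U14={r} U23={v} U34={x}
components per intersection:
  U1: {q,w} {r} {t}
  U2: {p,t,u} {v}
  U3: {s,x} {v}
  U4: {r} {x}
  U12: {t}
  U14: {r}
  U23: {v}
  U34: {x}
C dims 9,4; δ0: rk 4, SNF 1^4
Ȟ^0: (9−4)−0=5 ⇒ Z^5
Ȟ^1: (4−0)−4=0 ⇒ 0
Ȟ^2: (0−0)−0=0 ⇒ 0


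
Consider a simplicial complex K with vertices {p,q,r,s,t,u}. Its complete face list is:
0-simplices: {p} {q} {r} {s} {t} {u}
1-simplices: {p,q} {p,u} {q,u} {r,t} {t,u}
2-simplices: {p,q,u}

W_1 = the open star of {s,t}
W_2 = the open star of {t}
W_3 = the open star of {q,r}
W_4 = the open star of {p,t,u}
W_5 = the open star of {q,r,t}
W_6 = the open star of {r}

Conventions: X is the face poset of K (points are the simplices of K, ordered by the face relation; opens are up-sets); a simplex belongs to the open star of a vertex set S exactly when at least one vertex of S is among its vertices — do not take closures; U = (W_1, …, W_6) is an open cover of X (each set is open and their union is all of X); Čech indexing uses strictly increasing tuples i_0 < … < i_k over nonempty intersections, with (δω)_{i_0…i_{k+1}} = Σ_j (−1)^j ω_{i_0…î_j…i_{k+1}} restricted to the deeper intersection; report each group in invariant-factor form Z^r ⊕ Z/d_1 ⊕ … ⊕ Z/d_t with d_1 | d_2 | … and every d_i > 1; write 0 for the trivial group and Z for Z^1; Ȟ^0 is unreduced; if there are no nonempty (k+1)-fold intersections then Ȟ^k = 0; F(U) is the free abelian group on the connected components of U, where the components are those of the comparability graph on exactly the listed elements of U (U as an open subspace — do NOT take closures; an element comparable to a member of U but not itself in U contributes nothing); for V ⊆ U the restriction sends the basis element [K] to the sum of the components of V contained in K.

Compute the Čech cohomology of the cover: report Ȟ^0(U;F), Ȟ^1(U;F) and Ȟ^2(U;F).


Ȟ^0(U;F) ≅ Z^2, Ȟ^1(U;F) ≅ 0, Ȟ^2(U;F) ≅ 0

nerve of the cover:
  W1={{s},{t},{r,t},{t,u}} W2={{t},{r,t},{t,u}} W3={{q},{r},{p,q},{q,u},{r,t},{p,q,u}} W4={{p},{t},{u},{p,q},{p,u},{q,u},{r,t},{t,u},{p,q,u}} W5={{q},{r},{t},{p,q},{q,u},{r,t},{t,u},{p,q,u}} W6={{r},{r,t}}
  W12={{t},{r,t},{t,u}} W13={{r,t}} W14={{t},{r,t},{t,u}} W15={{t},{r,t},{t,u}} W16={{r,t}} W23={{r,t}} W24={{t},{r,t},{t,u}} W25={{t},{r,t},{t,u}} W26={{r,t}} W34={{p,q},{q,u},{r,t},{p,q,u}} W35={{q},{r},{p,q},{q,u},{r,t},{p,q,u}} W36={{r},{r,t}} W45={{t},{p,q},{q,u},{r,t},{t,u},{p,q,u}} W46={{r,t}} W56={{r},{r,t}}
  W123={{r,t}} W124={{t},{r,t},{t,u}} W125={{t},{r,t},{t,u}} W126={{r,t}} W134={{r,t}} W135={{r,t}} W136={{r,t}} W145={{t},{r,t},{t,u}} W146={{r,t}} W156={{r,t}} W234={{r,t}} W235={{r,t}} W236={{r,t}} W245={{t},{r,t},{t,u}} W246={{r,t}} W256={{r,t}} W345={{p,q},{q,u},{r,t},{p,q,u}} W346={{r,t}} W356={{r},{r,t}} W456={{r,t}}
  W1234={{r,t}} W1235={{r,t}} W1236={{r,t}} W1245={{t},{r,t},{t,u}} W1246={{r,t}} W1256={{r,t}} W1345={{r,t}} W1346={{r,t}} W1356={{r,t}} W1456={{r,t}} W2345={{r,t}} W2346={{r,t}} W2356={{r,t}} W2456={{r,t}} W3456={{r,t}}
  W12345={{r,t}} W12346={{r,t}} W12356={{r,t}} W12456={{r,t}} W13456={{r,t}} W23456={{r,t}}
  W123456={{r,t}}
components per intersection:
  W1: {{s}} {{t},{r,t},{t,u}}
  W2: {{t},{r,t},{t,u}}
  W3: {{q},{p,q},{q,u},{p,q,u}} {{r},{r,t}}
  W4: {{p},{t},{u},{p,q},{p,u},{q,u},{r,t},{t,u},{p,q,u}}
  W5: {{q},{p,q},{q,u},{p,q,u}} {{r},{t},{r,t},{t,u}}
  W6: {{r},{r,t}}
  W12: {{t},{r,t},{t,u}}
  W13: {{r,t}}
  W14: {{t},{r,t},{t,u}}
  W15: {{t},{r,t},{t,u}}
  W16: {{r,t}}
  W23: {{r,t}}
  W24: {{t},{r,t},{t,u}}
  W25: {{t},{r,t},{t,u}}
  W26: {{r,t}}
  W34: {{p,q},{q,u},{p,q,u}} {{r,t}}
  W35: {{q},{p,q},{q,u},{p,q,u}} {{r},{r,t}}
  W36: {{r},{r,t}}
  W45: {{t},{r,t},{t,u}} {{p,q},{q,u},{p,q,u}}
  W46: {{r,t}}
  W56: {{r},{r,t}}
  W123: {{r,t}}
  W124: {{t},{r,t},{t,u}}
  W125: {{t},{r,t},{t,u}}
  W126: {{r,t}}
  W134: {{r,t}}
  W135: {{r,t}}
  W136: {{r,t}}
  W145: {{t},{r,t},{t,u}}
  W146: {{r,t}}
  W156: {{r,t}}
  W234: {{r,t}}
  W235: {{r,t}}
  W236: {{r,t}}
  W245: {{t},{r,t},{t,u}}
  W246: {{r,t}}
  W256: {{r,t}}
  W345: {{p,q},{q,u},{p,q,u}} {{r,t}}
  W346: {{r,t}}
  W356: {{r},{r,t}}
  W456: {{r,t}}
  W1234: {{r,t}}
  W1235: {{r,t}}
  W1236: {{r,t}}
  W1245: {{t},{r,t},{t,u}}
  W1246: {{r,t}}
  W1256: {{r,t}}
  W1345: {{r,t}}
  W1346: {{r,t}}
  W1356: {{r,t}}
  W1456: {{r,t}}
  W2345: {{r,t}}
  W2346: {{r,t}}
  W2356: {{r,t}}
  W2456: {{r,t}}
  W3456: {{r,t}}
  W12345: {{r,t}}
  W12346: {{r,t}}
  W12356: {{r,t}}
  W12456: {{r,t}}
  W13456: {{r,t}}
  W23456: {{r,t}}
  W123456: {{r,t}}
C dims 9,18,21,15; δ0: rk 7, SNF 1^7; δ1: rk 11, SNF 1^11; δ2: rk 10, SNF 1^10
Ȟ^0 = (9 − 7) − 0 = 2, so Ȟ^0 ≅ Z^2
Ȟ^1 = (18 − 11) − 7 = 0, so Ȟ^1 ≅ 0
Ȟ^2 = (21 − 10) − 11 = 0, so Ȟ^2 ≅ 0


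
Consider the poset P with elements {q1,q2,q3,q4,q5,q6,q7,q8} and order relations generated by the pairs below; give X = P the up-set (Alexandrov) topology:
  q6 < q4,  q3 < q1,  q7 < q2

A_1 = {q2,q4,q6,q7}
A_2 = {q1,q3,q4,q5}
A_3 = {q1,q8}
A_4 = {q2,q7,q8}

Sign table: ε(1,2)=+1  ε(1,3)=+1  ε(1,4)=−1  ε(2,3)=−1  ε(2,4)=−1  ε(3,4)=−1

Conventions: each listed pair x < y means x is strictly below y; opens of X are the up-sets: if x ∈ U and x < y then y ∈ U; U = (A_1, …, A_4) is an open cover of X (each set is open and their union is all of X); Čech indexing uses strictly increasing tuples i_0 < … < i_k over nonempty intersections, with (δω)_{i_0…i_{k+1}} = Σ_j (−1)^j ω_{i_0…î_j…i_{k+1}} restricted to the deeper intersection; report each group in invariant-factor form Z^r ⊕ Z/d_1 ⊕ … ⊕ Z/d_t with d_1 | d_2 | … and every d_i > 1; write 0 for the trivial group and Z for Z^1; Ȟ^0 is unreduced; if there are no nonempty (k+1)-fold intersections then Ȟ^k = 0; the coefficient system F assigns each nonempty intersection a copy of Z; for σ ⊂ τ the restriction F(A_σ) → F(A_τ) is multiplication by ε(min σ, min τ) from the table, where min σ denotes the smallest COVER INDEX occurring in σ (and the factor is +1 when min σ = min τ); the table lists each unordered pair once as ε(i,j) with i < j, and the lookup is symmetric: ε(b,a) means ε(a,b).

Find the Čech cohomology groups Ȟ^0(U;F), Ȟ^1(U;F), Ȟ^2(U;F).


intersection data:
  A12={q4} A14={q2,q7} A23={q1} A34={q8}
C dims 4,4; δ0: rk 4, SNF 1^3·2
Ȟ^0 = (4 − 4) − 0 = 0, so Ȟ^0 ≅ 0
Ȟ^1 = (4 − 0) − 4 = 0 plus torsion [2], so Ȟ^1 ≅ Z/2
Ȟ^2 = (0 − 0) − 0 = 0, so Ȟ^2 ≅ 0

Ȟ^0(U;F) ≅ 0, Ȟ^1(U;F) ≅ Z/2 and Ȟ^2(U;F) ≅ 0


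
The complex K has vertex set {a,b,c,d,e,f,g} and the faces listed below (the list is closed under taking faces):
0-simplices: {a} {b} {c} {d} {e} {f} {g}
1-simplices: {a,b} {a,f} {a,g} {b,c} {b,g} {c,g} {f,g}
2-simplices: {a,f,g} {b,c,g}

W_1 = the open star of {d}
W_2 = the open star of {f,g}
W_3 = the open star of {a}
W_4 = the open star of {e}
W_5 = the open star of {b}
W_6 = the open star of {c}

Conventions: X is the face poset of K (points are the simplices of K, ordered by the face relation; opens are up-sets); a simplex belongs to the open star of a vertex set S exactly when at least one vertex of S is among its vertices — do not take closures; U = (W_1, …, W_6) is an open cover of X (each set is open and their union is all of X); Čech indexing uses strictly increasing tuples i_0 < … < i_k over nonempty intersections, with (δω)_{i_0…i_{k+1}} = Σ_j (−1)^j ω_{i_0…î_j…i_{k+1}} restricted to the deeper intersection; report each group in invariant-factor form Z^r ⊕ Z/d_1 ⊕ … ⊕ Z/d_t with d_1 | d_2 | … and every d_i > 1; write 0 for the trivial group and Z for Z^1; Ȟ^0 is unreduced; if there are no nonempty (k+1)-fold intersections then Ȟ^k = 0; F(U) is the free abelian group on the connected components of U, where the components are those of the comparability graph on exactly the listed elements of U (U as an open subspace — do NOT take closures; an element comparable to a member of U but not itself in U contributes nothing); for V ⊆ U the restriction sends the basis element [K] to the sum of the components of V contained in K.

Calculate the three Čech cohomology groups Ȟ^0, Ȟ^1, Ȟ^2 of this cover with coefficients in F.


nerve of the cover:
  W1={{d}} W2={{f},{g},{a,f},{a,g},{b,g},{c,g},{f,g},{a,f,g},{b,c,g}} W3={{a},{a,b},{a,f},{a,g},{a,f,g}} W4={{e}} W5={{b},{a,b},{b,c},{b,g},{b,c,g}} W6={{c},{b,c},{c,g},{b,c,g}}
  W23={{a,f},{a,g},{a,f,g}} W25={{b,g},{b,c,g}} W26={{c,g},{b,c,g}} W35={{a,b}} W56={{b,c},{b,c,g}}
  W256={{b,c,g}}
components per intersection:
  W1: {{d}}
  W2: {{f},{g},{a,f},{a,g},{b,g},{c,g},{f,g},{a,f,g},{b,c,g}}
  W3: {{a},{a,b},{a,f},{a,g},{a,f,g}}
  W4: {{e}}
  W5: {{b},{a,b},{b,c},{b,g},{b,c,g}}
  W6: {{c},{b,c},{c,g},{b,c,g}}
  W23: {{a,f},{a,g},{a,f,g}}
  W25: {{b,g},{b,c,g}}
  W26: {{c,g},{b,c,g}}
  W35: {{a,b}}
  W56: {{b,c},{b,c,g}}
  W256: {{b,c,g}}
C dims 6,5,1; δ0: rk 3, SNF 1^3; δ1: rk 1, SNF 1^1
Ȟ^0 = (6 − 3) − 0 = 3, so Ȟ^0 ≅ Z^3
Ȟ^1 = (5 − 1) − 3 = 1, so Ȟ^1 ≅ Z
Ȟ^2 = (1 − 0) − 1 = 0, so Ȟ^2 ≅ 0

Ȟ^0 ≅ Z^3, Ȟ^1 ≅ Z, Ȟ^2 ≅ 0


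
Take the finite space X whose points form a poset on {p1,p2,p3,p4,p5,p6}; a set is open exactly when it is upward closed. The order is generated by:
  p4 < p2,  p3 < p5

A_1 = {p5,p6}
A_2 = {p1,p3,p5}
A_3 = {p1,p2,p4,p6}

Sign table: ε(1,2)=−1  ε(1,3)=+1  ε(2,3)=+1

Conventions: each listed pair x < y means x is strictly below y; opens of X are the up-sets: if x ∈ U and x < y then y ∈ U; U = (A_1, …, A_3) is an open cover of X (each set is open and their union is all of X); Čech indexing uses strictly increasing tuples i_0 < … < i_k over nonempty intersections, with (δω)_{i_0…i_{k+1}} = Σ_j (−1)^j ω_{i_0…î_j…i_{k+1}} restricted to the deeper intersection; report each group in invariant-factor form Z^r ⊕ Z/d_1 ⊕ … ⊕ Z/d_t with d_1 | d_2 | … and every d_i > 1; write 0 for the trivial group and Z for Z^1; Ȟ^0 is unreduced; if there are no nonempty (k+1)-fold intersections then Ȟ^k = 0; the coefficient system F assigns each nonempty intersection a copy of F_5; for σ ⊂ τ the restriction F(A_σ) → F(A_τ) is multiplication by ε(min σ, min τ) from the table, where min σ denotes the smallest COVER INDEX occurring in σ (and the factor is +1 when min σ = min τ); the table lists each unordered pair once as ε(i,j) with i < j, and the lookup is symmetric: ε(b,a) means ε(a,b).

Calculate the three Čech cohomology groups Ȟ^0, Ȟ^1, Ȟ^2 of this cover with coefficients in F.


Ȟ^0 ≅ 0,  Ȟ^1 ≅ 0,  Ȟ^2 ≅ 0

nerve of the cover:
  A12={p5} A13={p6} A23={p1}
C dims 3,3; δ0: rk_F5 3
Ȟ^0 = (3 − 3) − 0 = 0, so Ȟ^0 ≅ 0
Ȟ^1 = (3 − 0) − 3 = 0, so Ȟ^1 ≅ 0
Ȟ^2 = (0 − 0) − 0 = 0, so Ȟ^2 ≅ 0


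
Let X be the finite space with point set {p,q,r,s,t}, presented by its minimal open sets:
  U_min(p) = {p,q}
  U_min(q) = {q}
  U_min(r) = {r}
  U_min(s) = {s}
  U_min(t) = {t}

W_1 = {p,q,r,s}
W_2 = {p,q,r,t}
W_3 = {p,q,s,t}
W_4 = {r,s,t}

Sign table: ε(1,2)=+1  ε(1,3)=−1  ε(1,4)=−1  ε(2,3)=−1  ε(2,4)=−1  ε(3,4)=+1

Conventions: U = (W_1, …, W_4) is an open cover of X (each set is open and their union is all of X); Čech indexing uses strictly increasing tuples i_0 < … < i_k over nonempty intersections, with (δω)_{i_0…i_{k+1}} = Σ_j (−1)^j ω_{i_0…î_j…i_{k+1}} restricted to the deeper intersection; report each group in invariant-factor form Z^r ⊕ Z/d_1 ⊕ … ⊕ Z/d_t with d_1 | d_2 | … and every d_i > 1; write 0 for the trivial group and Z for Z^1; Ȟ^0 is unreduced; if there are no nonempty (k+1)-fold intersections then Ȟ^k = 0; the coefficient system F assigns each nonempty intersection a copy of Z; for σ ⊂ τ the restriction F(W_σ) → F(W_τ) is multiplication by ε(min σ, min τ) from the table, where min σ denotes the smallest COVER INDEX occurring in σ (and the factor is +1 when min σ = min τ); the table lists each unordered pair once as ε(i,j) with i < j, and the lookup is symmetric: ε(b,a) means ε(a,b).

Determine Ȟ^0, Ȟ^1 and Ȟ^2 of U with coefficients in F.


nonempty overlaps:
  W12={p,q,r} W13={p,q,s} W14={r,s} W23={p,q,t} W24={r,t} W34={s,t}
  W123={p,q} W124={r} W134={s} W234={t}
C dims 4,6,4; δ0: rk 3, SNF 1^3; δ1: rk 3, SNF 1^3
degree 0: 4−3−0 = 1 → Ȟ^0 ≅ Z
degree 1: 6−3−3 = 0 → Ȟ^1 ≅ 0
degree 2: 4−0−3 = 1 → Ȟ^2 ≅ Z

Ȟ^0(U;F) ≅ Z, Ȟ^1(U;F) ≅ 0 and Ȟ^2(U;F) ≅ Z


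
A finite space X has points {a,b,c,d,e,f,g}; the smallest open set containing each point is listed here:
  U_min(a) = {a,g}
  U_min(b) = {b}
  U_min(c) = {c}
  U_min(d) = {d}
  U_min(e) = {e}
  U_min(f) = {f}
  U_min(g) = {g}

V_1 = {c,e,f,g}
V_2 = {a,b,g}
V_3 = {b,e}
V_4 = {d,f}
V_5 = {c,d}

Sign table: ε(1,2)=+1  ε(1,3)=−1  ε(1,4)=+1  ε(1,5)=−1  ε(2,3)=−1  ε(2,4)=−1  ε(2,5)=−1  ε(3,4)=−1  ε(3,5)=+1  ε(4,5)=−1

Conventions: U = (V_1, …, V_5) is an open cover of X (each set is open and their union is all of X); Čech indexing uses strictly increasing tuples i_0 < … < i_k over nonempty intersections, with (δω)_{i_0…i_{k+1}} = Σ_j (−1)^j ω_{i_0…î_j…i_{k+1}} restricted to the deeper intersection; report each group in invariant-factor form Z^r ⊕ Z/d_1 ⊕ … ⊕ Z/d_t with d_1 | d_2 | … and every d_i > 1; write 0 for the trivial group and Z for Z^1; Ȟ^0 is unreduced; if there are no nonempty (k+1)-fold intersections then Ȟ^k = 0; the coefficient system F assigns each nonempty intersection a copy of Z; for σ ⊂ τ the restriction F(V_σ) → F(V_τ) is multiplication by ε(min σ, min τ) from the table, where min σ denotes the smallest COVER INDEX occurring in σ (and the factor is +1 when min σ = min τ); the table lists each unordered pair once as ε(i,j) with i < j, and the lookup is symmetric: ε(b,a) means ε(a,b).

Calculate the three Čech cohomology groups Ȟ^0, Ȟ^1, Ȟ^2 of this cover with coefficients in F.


cover nerve:
  V12={g} V13={e} V14={f} V15={c} V23={b} V45={d}
C dims 5,6; δ0: rk 4, SNF 1^4
Ȟ^0: (5−4)−0=1 ⇒ Z
Ȟ^1: (6−0)−4=2 ⇒ Z^2
Ȟ^2: (0−0)−0=0 ⇒ 0

Ȟ^0(U;F) ≅ Z, Ȟ^1(U;F) ≅ Z^2 and Ȟ^2(U;F) ≅ 0


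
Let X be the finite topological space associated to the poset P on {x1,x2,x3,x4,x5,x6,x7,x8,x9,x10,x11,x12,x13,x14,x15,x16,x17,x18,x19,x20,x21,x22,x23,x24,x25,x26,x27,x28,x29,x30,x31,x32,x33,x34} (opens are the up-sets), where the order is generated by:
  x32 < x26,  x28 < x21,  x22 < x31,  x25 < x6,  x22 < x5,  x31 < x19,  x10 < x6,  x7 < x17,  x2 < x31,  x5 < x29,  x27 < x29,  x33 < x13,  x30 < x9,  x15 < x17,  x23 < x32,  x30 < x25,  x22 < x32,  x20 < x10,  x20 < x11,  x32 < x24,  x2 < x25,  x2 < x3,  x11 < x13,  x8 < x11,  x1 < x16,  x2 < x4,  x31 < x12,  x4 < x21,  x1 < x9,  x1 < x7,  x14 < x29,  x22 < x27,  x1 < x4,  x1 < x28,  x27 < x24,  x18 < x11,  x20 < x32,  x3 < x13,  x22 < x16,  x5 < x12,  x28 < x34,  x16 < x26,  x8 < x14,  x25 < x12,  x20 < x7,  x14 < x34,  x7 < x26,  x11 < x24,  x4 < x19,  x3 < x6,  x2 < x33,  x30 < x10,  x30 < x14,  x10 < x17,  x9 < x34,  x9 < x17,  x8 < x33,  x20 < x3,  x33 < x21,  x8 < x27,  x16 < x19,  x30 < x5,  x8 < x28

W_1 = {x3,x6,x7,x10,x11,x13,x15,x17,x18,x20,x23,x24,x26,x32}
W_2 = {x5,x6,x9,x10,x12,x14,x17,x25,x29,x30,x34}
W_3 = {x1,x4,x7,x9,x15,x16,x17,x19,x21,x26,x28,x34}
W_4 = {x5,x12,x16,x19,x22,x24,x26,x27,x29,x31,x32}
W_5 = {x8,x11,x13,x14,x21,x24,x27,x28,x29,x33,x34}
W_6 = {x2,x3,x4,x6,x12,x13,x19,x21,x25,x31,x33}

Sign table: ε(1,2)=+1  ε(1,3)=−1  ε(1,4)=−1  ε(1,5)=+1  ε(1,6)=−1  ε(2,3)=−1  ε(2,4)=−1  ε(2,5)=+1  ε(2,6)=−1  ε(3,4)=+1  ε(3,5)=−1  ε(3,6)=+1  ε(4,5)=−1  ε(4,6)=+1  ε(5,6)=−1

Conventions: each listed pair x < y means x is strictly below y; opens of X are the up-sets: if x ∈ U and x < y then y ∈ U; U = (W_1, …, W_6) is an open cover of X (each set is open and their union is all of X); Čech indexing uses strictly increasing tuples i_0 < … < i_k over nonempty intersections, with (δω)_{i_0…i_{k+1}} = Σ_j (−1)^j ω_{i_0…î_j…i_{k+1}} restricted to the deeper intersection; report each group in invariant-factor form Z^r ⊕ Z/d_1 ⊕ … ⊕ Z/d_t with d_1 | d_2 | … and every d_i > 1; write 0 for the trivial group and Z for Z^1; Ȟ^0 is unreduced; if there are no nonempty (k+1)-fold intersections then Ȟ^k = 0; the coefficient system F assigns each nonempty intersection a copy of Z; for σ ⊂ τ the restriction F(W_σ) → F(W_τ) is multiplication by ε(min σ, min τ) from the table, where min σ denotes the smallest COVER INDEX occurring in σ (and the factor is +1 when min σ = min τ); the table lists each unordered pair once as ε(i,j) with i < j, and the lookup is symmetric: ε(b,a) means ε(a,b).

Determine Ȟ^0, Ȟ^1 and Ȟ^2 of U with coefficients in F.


Ȟ^0 = Z, Ȟ^1 = 0 and Ȟ^2 = Z/2

cover nerve:
  W12={x6,x10,x17} W13={x7,x15,x17,x26} W14={x24,x26,x32} W15={x11,x13,x24} W16={x3,x6,x13} W23={x9,x17,x34} W24={x5,x12,x29} W25={x14,x29,x34} W26={x6,x12,x25} W34={x16,x19,x26} W35={x21,x28,x34} W36={x4,x19,x21} W45={x24,x27,x29} W46={x12,x19,x31} W56={x13,x21,x33}
  W123={x17} W126={x6} W134={x26} W145={x24} W156={x13} W235={x34} W245={x29} W246={x12} W346={x19} W356={x21}
C dims 6,15,10; δ0: rk 5, SNF 1^5; δ1: rk 10, SNF 1^9·2
Ȟ^0: (6−5)−0=1 ⇒ Z
Ȟ^1: (15−10)−5=0 ⇒ 0
Ȟ^2: (10−0)−10=0 plus torsion [2] ⇒ Z/2


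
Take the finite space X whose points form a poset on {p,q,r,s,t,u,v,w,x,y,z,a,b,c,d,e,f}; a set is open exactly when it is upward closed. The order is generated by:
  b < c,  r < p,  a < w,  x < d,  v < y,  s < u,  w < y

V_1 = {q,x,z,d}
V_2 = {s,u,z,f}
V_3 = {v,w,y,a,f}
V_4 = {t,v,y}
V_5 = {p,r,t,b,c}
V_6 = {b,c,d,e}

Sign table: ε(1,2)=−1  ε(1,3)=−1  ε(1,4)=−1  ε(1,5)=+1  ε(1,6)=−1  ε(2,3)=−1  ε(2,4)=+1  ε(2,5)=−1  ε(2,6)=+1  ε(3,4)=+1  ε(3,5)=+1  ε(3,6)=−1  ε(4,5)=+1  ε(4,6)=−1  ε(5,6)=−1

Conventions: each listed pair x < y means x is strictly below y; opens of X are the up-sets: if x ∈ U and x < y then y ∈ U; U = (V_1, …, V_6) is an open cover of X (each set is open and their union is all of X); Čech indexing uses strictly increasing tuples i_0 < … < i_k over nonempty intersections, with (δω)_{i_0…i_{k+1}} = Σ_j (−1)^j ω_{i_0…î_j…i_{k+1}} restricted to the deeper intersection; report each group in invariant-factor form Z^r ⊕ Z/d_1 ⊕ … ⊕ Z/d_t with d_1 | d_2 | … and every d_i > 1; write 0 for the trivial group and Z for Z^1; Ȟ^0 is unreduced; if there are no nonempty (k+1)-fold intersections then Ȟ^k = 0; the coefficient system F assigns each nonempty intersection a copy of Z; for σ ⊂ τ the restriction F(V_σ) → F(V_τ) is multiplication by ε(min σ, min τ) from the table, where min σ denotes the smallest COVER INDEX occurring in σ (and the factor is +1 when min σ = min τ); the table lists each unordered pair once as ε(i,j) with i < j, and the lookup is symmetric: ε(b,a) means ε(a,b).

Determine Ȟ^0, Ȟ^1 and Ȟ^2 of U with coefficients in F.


nerve of the cover:
  V12={z} V16={d} V23={f} V34={v,y} V45={t} V56={b,c}
C dims 6,6; δ0: rk 5, SNF 1^5
Ȟ^0 = (6 − 5) − 0 = 1, so Ȟ^0 ≅ Z
Ȟ^1 = (6 − 0) − 5 = 1, so Ȟ^1 ≅ Z
Ȟ^2 = (0 − 0) − 0 = 0, so Ȟ^2 ≅ 0

Ȟ^0 ≅ Z,  Ȟ^1 ≅ Z,  Ȟ^2 ≅ 0


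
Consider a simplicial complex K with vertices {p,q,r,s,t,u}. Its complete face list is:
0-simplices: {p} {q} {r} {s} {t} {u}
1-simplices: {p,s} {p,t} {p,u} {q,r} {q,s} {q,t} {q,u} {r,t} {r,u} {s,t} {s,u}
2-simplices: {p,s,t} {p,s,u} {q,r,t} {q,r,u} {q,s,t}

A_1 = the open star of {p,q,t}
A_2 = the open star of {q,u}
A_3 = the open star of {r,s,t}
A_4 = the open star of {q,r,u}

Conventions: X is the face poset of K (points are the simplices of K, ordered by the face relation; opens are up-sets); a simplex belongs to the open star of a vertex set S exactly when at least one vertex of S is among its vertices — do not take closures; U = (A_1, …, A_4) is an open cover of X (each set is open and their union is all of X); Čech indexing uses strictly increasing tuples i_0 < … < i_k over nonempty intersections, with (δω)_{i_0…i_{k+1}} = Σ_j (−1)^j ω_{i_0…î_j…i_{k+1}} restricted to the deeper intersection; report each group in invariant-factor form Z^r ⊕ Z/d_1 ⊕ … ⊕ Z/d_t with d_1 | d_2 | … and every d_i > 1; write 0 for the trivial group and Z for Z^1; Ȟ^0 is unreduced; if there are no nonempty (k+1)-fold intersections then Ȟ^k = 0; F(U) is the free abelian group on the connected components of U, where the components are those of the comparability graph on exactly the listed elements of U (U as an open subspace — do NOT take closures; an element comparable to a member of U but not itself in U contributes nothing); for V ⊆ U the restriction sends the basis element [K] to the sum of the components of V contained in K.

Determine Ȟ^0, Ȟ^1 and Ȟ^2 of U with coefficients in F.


nonempty intersections:
  A1={{p},{q},{t},{p,s},{p,t},{p,u},{q,r},{q,s},{q,t},{q,u},{r,t},{s,t},{p,s,t},{p,s,u},{q,r,t},{q,r,u},{q,s,t}} A2={{q},{u},{p,u},{q,r},{q,s},{q,t},{q,u},{r,u},{s,u},{p,s,u},{q,r,t},{q,r,u},{q,s,t}} A3={{r},{s},{t},{p,s},{p,t},{q,r},{q,s},{q,t},{r,t},{r,u},{s,t},{s,u},{p,s,t},{p,s,u},{q,r,t},{q,r,u},{q,s,t}} A4={{q},{r},{u},{p,u},{q,r},{q,s},{q,t},{q,u},{r,t},{r,u},{s,u},{p,s,u},{q,r,t},{q,r,u},{q,s,t}}
  A12={{q},{p,u},{q,r},{q,s},{q,t},{q,u},{p,s,u},{q,r,t},{q,r,u},{q,s,t}} A13={{t},{p,s},{p,t},{q,r},{q,s},{q,t},{r,t},{s,t},{p,s,t},{p,s,u},{q,r,t},{q,r,u},{q,s,t}} A14={{q},{p,u},{q,r},{q,s},{q,t},{q,u},{r,t},{p,s,u},{q,r,t},{q,r,u},{q,s,t}} A23={{q,r},{q,s},{q,t},{r,u},{s,u},{p,s,u},{q,r,t},{q,r,u},{q,s,t}} A24={{q},{u},{p,u},{q,r},{q,s},{q,t},{q,u},{r,u},{s,u},{p,s,u},{q,r,t},{q,r,u},{q,s,t}} A34={{r},{q,r},{q,s},{q,t},{r,t},{r,u},{s,u},{p,s,u},{q,r,t},{q,r,u},{q,s,t}}
  A123={{q,r},{q,s},{q,t},{p,s,u},{q,r,t},{q,r,u},{q,s,t}} A124={{q},{p,u},{q,r},{q,s},{q,t},{q,u},{p,s,u},{q,r,t},{q,r,u},{q,s,t}} A134={{q,r},{q,s},{q,t},{r,t},{p,s,u},{q,r,t},{q,r,u},{q,s,t}} A234={{q,r},{q,s},{q,t},{r,u},{s,u},{p,s,u},{q,r,t},{q,r,u},{q,s,t}}
  A1234={{q,r},{q,s},{q,t},{p,s,u},{q,r,t},{q,r,u},{q,s,t}}
components per intersection:
  A1: {{p},{q},{t},{p,s},{p,t},{p,u},{q,r},{q,s},{q,t},{q,u},{r,t},{s,t},{p,s,t},{p,s,u},{q,r,t},{q,r,u},{q,s,t}}
  A2: {{q},{u},{p,u},{q,r},{q,s},{q,t},{q,u},{r,u},{s,u},{p,s,u},{q,r,t},{q,r,u},{q,s,t}}
  A3: {{r},{s},{t},{p,s},{p,t},{q,r},{q,s},{q,t},{r,t},{r,u},{s,t},{s,u},{p,s,t},{p,s,u},{q,r,t},{q,r,u},{q,s,t}}
  A4: {{q},{r},{u},{p,u},{q,r},{q,s},{q,t},{q,u},{r,t},{r,u},{s,u},{p,s,u},{q,r,t},{q,r,u},{q,s,t}}
  A12: {{q},{q,r},{q,s},{q,t},{q,u},{q,r,t},{q,r,u},{q,s,t}} {{p,u},{p,s,u}}
  A13: {{t},{p,s},{p,t},{q,r},{q,s},{q,t},{r,t},{s,t},{p,s,t},{p,s,u},{q,r,t},{q,r,u},{q,s,t}}
  A14: {{q},{q,r},{q,s},{q,t},{q,u},{r,t},{q,r,t},{q,r,u},{q,s,t}} {{p,u},{p,s,u}}
  A23: {{q,r},{q,s},{q,t},{r,u},{q,r,t},{q,r,u},{q,s,t}} {{s,u},{p,s,u}}
  A24: {{q},{u},{p,u},{q,r},{q,s},{q,t},{q,u},{r,u},{s,u},{p,s,u},{q,r,t},{q,r,u},{q,s,t}}
  A34: {{r},{q,r},{q,s},{q,t},{r,t},{r,u},{q,r,t},{q,r,u},{q,s,t}} {{s,u},{p,s,u}}
  A123: {{q,r},{q,s},{q,t},{q,r,t},{q,r,u},{q,s,t}} {{p,s,u}}
  A124: {{q},{q,r},{q,s},{q,t},{q,u},{q,r,t},{q,r,u},{q,s,t}} {{p,u},{p,s,u}}
  A134: {{q,r},{q,s},{q,t},{r,t},{q,r,t},{q,r,u},{q,s,t}} {{p,s,u}}
  A234: {{q,r},{q,s},{q,t},{r,u},{q,r,t},{q,r,u},{q,s,t}} {{s,u},{p,s,u}}
  A1234: {{q,r},{q,s},{q,t},{q,r,t},{q,r,u},{q,s,t}} {{p,s,u}}
C dims 4,10,8,2; δ0: rk 3, SNF 1^3; δ1: rk 6, SNF 1^6; δ2: rk 2, SNF 1^2
Ȟ^0: (4−3)−0=1 ⇒ Z
Ȟ^1: (10−6)−3=1 ⇒ Z
Ȟ^2: (8−2)−6=0 ⇒ 0

Ȟ^0(U;F) ≅ Z, Ȟ^1(U;F) ≅ Z and Ȟ^2(U;F) ≅ 0


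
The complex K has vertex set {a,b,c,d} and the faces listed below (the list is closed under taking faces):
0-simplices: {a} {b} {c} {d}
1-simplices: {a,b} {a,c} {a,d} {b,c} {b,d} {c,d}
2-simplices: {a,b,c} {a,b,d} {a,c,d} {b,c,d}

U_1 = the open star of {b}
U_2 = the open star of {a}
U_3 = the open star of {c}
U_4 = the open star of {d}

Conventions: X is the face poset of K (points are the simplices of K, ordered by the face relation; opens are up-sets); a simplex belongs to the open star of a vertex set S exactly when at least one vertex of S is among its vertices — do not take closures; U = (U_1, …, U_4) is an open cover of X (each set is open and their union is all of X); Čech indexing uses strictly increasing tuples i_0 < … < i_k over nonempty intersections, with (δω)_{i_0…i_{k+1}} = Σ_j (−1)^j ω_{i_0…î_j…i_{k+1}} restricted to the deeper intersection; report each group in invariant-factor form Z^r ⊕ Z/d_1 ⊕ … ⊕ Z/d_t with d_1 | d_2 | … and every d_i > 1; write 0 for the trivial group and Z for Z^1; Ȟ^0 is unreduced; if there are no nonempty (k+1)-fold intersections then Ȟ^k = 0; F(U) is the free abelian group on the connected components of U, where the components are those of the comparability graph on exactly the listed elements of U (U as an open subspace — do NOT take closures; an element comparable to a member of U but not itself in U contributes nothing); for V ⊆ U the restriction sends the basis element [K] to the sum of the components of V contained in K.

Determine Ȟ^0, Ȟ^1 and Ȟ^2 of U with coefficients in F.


nerve of the cover:
  U1={{b},{a,b},{b,c},{b,d},{a,b,c},{a,b,d},{b,c,d}} U2={{a},{a,b},{a,c},{a,d},{a,b,c},{a,b,d},{a,c,d}} U3={{c},{a,c},{b,c},{c,d},{a,b,c},{a,c,d},{b,c,d}} U4={{d},{a,d},{b,d},{c,d},{a,b,d},{a,c,d},{b,c,d}}
  U12={{a,b},{a,b,c},{a,b,d}} U13={{b,c},{a,b,c},{b,c,d}} U14={{b,d},{a,b,d},{b,c,d}} U23={{a,c},{a,b,c},{a,c,d}} U24={{a,d},{a,b,d},{a,c,d}} U34={{c,d},{a,c,d},{b,c,d}}
  U123={{a,b,c}} U124={{a,b,d}} U134={{b,c,d}} U234={{a,c,d}}
components per intersection:
  U1: {{b},{a,b},{b,c},{b,d},{a,b,c},{a,b,d},{b,c,d}}
  U2: {{a},{a,b},{a,c},{a,d},{a,b,c},{a,b,d},{a,c,d}}
  U3: {{c},{a,c},{b,c},{c,d},{a,b,c},{a,c,d},{b,c,d}}
  U4: {{d},{a,d},{b,d},{c,d},{a,b,d},{a,c,d},{b,c,d}}
  U12: {{a,b},{a,b,c},{a,b,d}}
  U13: {{b,c},{a,b,c},{b,c,d}}
  U14: {{b,d},{a,b,d},{b,c,d}}
  U23: {{a,c},{a,b,c},{a,c,d}}
  U24: {{a,d},{a,b,d},{a,c,d}}
  U34: {{c,d},{a,c,d},{b,c,d}}
  U123: {{a,b,c}}
  U124: {{a,b,d}}
  U134: {{b,c,d}}
  U234: {{a,c,d}}
C dims 4,6,4; δ0: rk 3, SNF 1^3; δ1: rk 3, SNF 1^3
Ȟ^0 = (4 − 3) − 0 = 1, so Ȟ^0 ≅ Z
Ȟ^1 = (6 − 3) − 3 = 0, so Ȟ^1 ≅ 0
Ȟ^2 = (4 − 0) − 3 = 1, so Ȟ^2 ≅ Z

Ȟ^0 ≅ Z,  Ȟ^1 ≅ 0,  Ȟ^2 ≅ Z


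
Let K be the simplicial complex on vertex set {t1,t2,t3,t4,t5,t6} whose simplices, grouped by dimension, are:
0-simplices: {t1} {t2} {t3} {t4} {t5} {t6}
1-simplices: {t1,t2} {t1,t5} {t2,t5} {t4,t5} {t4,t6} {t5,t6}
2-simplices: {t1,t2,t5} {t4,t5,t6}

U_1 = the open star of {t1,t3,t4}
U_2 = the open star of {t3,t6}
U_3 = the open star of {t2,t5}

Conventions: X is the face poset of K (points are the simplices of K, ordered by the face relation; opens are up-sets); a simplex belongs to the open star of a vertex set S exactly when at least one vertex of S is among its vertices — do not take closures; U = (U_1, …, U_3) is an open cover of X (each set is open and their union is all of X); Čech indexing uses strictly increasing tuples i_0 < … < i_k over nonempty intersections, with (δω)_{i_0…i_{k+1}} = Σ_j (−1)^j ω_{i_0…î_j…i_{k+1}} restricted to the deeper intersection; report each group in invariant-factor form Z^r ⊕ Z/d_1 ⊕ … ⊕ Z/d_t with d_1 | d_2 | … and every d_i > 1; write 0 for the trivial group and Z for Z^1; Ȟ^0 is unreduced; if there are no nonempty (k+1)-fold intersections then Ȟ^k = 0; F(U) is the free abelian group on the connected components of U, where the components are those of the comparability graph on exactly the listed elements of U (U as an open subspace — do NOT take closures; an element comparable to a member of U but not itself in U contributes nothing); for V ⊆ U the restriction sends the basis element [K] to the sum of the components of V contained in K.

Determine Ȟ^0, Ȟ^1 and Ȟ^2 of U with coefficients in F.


Ȟ^0(U;F) ≅ Z^2; Ȟ^1(U;F) ≅ 0; Ȟ^2(U;F) ≅ 0

cover nerve:
  U1={{t1},{t3},{t4},{t1,t2},{t1,t5},{t4,t5},{t4,t6},{t1,t2,t5},{t4,t5,t6}} U2={{t3},{t6},{t4,t6},{t5,t6},{t4,t5,t6}} U3={{t2},{t5},{t1,t2},{t1,t5},{t2,t5},{t4,t5},{t5,t6},{t1,t2,t5},{t4,t5,t6}}
  U12={{t3},{t4,t6},{t4,t5,t6}} U13={{t1,t2},{t1,t5},{t4,t5},{t1,t2,t5},{t4,t5,t6}} U23={{t5,t6},{t4,t5,t6}}
  U123={{t4,t5,t6}}
components per intersection:
  U1: {{t1},{t1,t2},{t1,t5},{t1,t2,t5}} {{t3}} {{t4},{t4,t5},{t4,t6},{t4,t5,t6}}
  U2: {{t3}} {{t6},{t4,t6},{t5,t6},{t4,t5,t6}}
  U3: {{t2},{t5},{t1,t2},{t1,t5},{t2,t5},{t4,t5},{t5,t6},{t1,t2,t5},{t4,t5,t6}}
  U12: {{t3}} {{t4,t6},{t4,t5,t6}}
  U13: {{t1,t2},{t1,t5},{t1,t2,t5}} {{t4,t5},{t4,t5,t6}}
  U23: {{t5,t6},{t4,t5,t6}}
  U123: {{t4,t5,t6}}
C dims 6,5,1; δ0: rk 4, SNF 1^4; δ1: rk 1, SNF 1^1
Ȟ^0: (6−4)−0=2 ⇒ Z^2
Ȟ^1: (5−1)−4=0 ⇒ 0
Ȟ^2: (1−0)−1=0 ⇒ 0
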